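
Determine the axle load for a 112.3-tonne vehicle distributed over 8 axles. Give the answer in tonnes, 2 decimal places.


Load per axle = total weight / number of axles
Load = 112.3 / 8
Load = 14.04 tonnes

14.04


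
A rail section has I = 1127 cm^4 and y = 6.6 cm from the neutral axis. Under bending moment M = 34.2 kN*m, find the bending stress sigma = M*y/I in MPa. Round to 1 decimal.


Convert units:
M = 34.2 kN*m = 34200000 N*mm
y = 6.6 cm = 66 mm
I = 1127 cm^4 = 11270000 mm^4
sigma = 34200000 * 66 / 11270000
sigma = 200.3 MPa

200.3


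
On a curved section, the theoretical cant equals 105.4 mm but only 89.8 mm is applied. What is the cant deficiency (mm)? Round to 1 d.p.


Cant deficiency = equilibrium cant - actual cant
CD = 105.4 - 89.8
CD = 15.6 mm

15.6


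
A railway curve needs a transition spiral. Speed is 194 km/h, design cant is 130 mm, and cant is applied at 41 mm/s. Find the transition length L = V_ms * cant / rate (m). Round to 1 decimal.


Convert speed: V = 194 / 3.6 = 53.8889 m/s
L = 53.8889 * 130 / 41
L = 7005.5556 / 41
L = 170.9 m

170.9


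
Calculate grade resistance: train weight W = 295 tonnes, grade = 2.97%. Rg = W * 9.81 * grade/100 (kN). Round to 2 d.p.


Rg = W * 9.81 * grade / 100
Rg = 295 * 9.81 * 2.97 / 100
Rg = 2893.95 * 0.0297
Rg = 85.95 kN

85.95


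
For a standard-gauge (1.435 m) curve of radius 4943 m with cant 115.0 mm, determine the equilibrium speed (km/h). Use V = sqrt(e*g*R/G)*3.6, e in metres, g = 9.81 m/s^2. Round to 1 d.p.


Convert cant: e = 115.0 mm = 0.1150 m
V_ms = sqrt(0.1150 * 9.81 * 4943 / 1.435)
V_ms = sqrt(3886.024704) = 62.338 m/s
V = 62.338 * 3.6 = 224.4 km/h

224.4


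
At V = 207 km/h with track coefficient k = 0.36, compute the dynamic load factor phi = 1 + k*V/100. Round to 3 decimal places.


phi = 1 + k * V / 100
phi = 1 + 0.36 * 207 / 100
phi = 1 + 0.7452
phi = 1.745

1.745


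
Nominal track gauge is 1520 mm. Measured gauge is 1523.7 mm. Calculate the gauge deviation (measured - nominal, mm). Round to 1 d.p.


Deviation = measured - nominal
Deviation = 1523.7 - 1520
Deviation = 3.7 mm

3.7


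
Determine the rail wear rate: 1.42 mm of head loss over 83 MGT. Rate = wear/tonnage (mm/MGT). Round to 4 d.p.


Wear rate = total wear / cumulative tonnage
Rate = 1.42 / 83
Rate = 0.0171 mm/MGT

0.0171


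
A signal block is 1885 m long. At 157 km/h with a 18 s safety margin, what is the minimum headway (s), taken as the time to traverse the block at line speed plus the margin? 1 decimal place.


V = 157 / 3.6 = 43.6111 m/s
Block traversal time = 1885 / 43.6111 = 43.2229 s
Headway = 43.2229 + 18
Headway = 61.2 s

61.2


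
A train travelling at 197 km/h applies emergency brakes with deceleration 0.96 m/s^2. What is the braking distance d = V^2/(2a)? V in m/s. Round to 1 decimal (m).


Convert speed: V = 197 / 3.6 = 54.7222 m/s
V^2 = 2994.5216
d = 2994.5216 / (2 * 0.96)
d = 2994.5216 / 1.92
d = 1559.6 m

1559.6


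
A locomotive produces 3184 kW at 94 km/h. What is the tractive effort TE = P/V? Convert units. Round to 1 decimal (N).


Convert: P = 3184 kW = 3184000 W
V = 94 / 3.6 = 26.1111 m/s
TE = 3184000 / 26.1111
TE = 121940.4 N

121940.4


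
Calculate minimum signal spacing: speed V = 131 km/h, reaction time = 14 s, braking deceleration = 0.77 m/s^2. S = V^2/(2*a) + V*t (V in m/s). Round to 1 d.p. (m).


V = 131 / 3.6 = 36.3889 m/s
Braking distance = 36.3889^2 / (2*0.77) = 859.8385 m
Sighting distance = 36.3889 * 14 = 509.4444 m
S = 859.8385 + 509.4444 = 1369.3 m

1369.3


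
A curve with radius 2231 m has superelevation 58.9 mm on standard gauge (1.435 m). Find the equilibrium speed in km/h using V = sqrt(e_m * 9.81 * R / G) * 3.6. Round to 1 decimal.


Convert cant: e = 58.9 mm = 0.0589 m
V_ms = sqrt(0.0589 * 9.81 * 2231 / 1.435)
V_ms = sqrt(898.321867) = 29.972 m/s
V = 29.972 * 3.6 = 107.9 km/h

107.9


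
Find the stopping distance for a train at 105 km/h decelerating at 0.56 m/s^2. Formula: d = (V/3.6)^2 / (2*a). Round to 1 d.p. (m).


Convert speed: V = 105 / 3.6 = 29.1667 m/s
V^2 = 850.6944
d = 850.6944 / (2 * 0.56)
d = 850.6944 / 1.12
d = 759.5 m

759.5


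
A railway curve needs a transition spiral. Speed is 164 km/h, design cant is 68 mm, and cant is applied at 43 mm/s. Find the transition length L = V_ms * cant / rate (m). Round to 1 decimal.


Convert speed: V = 164 / 3.6 = 45.5556 m/s
L = 45.5556 * 68 / 43
L = 3097.7778 / 43
L = 72.0 m

72.0


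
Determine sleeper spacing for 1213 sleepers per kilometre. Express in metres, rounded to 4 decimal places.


Spacing = 1000 m / number of sleepers
Spacing = 1000 / 1213
Spacing = 0.8244 m

0.8244


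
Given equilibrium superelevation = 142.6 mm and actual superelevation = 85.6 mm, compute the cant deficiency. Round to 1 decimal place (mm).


Cant deficiency = equilibrium cant - actual cant
CD = 142.6 - 85.6
CD = 57.0 mm

57.0


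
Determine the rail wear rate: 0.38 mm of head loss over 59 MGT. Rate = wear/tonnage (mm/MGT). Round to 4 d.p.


Wear rate = total wear / cumulative tonnage
Rate = 0.38 / 59
Rate = 0.0064 mm/MGT

0.0064


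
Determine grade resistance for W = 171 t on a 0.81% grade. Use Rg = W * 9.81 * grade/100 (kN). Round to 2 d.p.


Rg = W * 9.81 * grade / 100
Rg = 171 * 9.81 * 0.81 / 100
Rg = 1677.51 * 0.0081
Rg = 13.59 kN

13.59


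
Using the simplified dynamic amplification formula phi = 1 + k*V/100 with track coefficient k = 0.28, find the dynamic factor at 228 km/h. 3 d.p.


phi = 1 + k * V / 100
phi = 1 + 0.28 * 228 / 100
phi = 1 + 0.6384
phi = 1.638

1.638


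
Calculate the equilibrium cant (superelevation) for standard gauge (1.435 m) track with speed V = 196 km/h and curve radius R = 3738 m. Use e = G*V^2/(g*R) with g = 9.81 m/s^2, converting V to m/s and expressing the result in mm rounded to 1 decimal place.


Convert speed: V = 196 / 3.6 = 54.4444 m/s
Apply formula: e = 1.435 * 54.4444^2 / (9.81 * 3738)
e = 1.435 * 2964.1975 / 36669.78
e = 0.115998 m = 116.0 mm

116.0


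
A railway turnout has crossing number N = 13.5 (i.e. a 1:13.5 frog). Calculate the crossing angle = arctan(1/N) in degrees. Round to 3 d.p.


1/N = 1/13.5 = 0.074074
angle = arctan(0.074074) = 0.073939 rad
angle = 0.073939 * 180/pi = 4.236 degrees

4.236


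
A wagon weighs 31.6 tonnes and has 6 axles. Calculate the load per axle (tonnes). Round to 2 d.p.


Load per axle = total weight / number of axles
Load = 31.6 / 6
Load = 5.27 tonnes

5.27


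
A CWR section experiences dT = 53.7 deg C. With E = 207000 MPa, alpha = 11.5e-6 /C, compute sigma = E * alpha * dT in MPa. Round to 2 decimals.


sigma = E * alpha * dT
sigma = 207000 * 11.5e-6 * 53.7
sigma = 2.3805 * 53.7
sigma = 127.83 MPa

127.83


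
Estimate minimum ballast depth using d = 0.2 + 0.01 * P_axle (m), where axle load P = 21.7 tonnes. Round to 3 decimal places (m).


d = 0.2 + 0.01 * 21.7
d = 0.2 + 0.217
d = 0.417 m

0.417


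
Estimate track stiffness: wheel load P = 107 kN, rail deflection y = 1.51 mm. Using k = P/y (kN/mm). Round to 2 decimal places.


Track stiffness k = P / y
k = 107 / 1.51
k = 70.86 kN/mm

70.86


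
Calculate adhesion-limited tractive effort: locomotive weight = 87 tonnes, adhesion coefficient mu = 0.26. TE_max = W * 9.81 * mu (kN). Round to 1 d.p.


TE_max = W * g * mu
TE_max = 87 * 9.81 * 0.26
TE_max = 853.47 * 0.26
TE_max = 221.9 kN

221.9


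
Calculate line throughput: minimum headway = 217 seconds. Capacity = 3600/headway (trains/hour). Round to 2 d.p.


Capacity = 3600 / headway
Capacity = 3600 / 217
Capacity = 16.59 trains/hour

16.59


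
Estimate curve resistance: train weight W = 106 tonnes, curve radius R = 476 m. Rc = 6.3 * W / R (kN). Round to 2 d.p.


Rc = 6.3 * W / R
Rc = 6.3 * 106 / 476
Rc = 667.8 / 476
Rc = 1.40 kN

1.40


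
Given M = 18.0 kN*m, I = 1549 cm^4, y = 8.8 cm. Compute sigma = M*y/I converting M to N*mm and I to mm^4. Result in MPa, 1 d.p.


Convert units:
M = 18.0 kN*m = 18000000 N*mm
y = 8.8 cm = 88 mm
I = 1549 cm^4 = 15490000 mm^4
sigma = 18000000 * 88 / 15490000
sigma = 102.3 MPa

102.3


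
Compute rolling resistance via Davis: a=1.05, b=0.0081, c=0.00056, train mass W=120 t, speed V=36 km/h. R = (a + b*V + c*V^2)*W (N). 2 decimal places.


b*V = 0.0081 * 36 = 0.2916
c*V^2 = 0.00056 * 1296 = 0.72576
R_per_t = 1.05 + 0.2916 + 0.72576 = 2.06736 N/t
R_total = 2.06736 * 120 = 248.08 N

248.08


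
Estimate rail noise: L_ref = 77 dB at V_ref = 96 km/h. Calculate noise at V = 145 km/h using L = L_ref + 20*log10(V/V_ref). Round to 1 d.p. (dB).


V/V_ref = 145 / 96 = 1.510417
log10(1.510417) = 0.179097
20 * 0.179097 = 3.5819
L = 77 + 3.5819 = 80.6 dB

80.6


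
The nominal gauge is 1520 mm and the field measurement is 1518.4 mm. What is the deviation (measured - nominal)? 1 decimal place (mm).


Deviation = measured - nominal
Deviation = 1518.4 - 1520
Deviation = -1.6 mm

-1.6


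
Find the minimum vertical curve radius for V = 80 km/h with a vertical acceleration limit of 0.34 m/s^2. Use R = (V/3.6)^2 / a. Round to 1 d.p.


Convert speed: V = 80 / 3.6 = 22.2222 m/s
V^2 = 493.8272 m^2/s^2
R_v = 493.8272 / 0.34
R_v = 1452.4 m

1452.4


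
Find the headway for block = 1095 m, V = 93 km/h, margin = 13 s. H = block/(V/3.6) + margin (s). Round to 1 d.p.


V = 93 / 3.6 = 25.8333 m/s
Block traversal time = 1095 / 25.8333 = 42.3871 s
Headway = 42.3871 + 13
Headway = 55.4 s

55.4


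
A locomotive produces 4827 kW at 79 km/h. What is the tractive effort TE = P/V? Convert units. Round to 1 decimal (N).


Convert: P = 4827 kW = 4827000 W
V = 79 / 3.6 = 21.9444 m/s
TE = 4827000 / 21.9444
TE = 219964.6 N

219964.6


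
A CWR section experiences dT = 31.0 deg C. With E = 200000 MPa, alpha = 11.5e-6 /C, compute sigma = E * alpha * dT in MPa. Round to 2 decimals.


sigma = E * alpha * dT
sigma = 200000 * 11.5e-6 * 31.0
sigma = 2.3 * 31.0
sigma = 71.30 MPa

71.30


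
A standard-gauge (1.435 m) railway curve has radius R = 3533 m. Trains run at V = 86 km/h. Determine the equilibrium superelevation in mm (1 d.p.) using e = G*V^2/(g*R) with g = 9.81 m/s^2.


Convert speed: V = 86 / 3.6 = 23.8889 m/s
Apply formula: e = 1.435 * 23.8889^2 / (9.81 * 3533)
e = 1.435 * 570.679 / 34658.73
e = 0.023628 m = 23.6 mm

23.6


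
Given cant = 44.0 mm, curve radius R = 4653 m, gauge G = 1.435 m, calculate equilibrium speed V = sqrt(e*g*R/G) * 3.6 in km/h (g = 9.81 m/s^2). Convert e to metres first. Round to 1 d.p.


Convert cant: e = 44.0 mm = 0.0440 m
V_ms = sqrt(0.0440 * 9.81 * 4653 / 1.435)
V_ms = sqrt(1399.59646) = 37.4112 m/s
V = 37.4112 * 3.6 = 134.7 km/h

134.7


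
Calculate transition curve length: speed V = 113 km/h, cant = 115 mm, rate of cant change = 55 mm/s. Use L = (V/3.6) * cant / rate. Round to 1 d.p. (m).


Convert speed: V = 113 / 3.6 = 31.3889 m/s
L = 31.3889 * 115 / 55
L = 3609.7222 / 55
L = 65.6 m

65.6


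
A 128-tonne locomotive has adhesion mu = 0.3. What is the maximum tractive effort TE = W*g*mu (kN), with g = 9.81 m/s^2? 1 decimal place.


TE_max = W * g * mu
TE_max = 128 * 9.81 * 0.3
TE_max = 1255.68 * 0.3
TE_max = 376.7 kN

376.7


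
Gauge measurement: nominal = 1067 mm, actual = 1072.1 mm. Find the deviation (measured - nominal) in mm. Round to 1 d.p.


Deviation = measured - nominal
Deviation = 1072.1 - 1067
Deviation = 5.1 mm

5.1


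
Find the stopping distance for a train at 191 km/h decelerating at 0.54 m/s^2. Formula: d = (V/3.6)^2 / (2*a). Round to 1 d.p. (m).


Convert speed: V = 191 / 3.6 = 53.0556 m/s
V^2 = 2814.892
d = 2814.892 / (2 * 0.54)
d = 2814.892 / 1.08
d = 2606.4 m

2606.4


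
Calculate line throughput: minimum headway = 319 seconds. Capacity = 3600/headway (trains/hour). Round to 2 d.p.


Capacity = 3600 / headway
Capacity = 3600 / 319
Capacity = 11.29 trains/hour

11.29


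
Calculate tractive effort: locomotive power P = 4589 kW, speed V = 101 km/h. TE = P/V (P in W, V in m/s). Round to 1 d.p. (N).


Convert: P = 4589 kW = 4589000 W
V = 101 / 3.6 = 28.0556 m/s
TE = 4589000 / 28.0556
TE = 163568.3 N

163568.3


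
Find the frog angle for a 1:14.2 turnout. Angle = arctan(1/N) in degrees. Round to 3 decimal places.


1/N = 1/14.2 = 0.070423
angle = arctan(0.070423) = 0.070306 rad
angle = 0.070306 * 180/pi = 4.028 degrees

4.028


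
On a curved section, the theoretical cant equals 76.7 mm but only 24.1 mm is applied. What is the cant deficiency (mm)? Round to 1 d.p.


Cant deficiency = equilibrium cant - actual cant
CD = 76.7 - 24.1
CD = 52.6 mm

52.6


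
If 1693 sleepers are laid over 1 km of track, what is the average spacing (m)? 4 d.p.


Spacing = 1000 m / number of sleepers
Spacing = 1000 / 1693
Spacing = 0.5907 m

0.5907


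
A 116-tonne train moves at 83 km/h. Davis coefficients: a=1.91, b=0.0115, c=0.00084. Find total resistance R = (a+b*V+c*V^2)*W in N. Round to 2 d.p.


b*V = 0.0115 * 83 = 0.9545
c*V^2 = 0.00084 * 6889 = 5.78676
R_per_t = 1.91 + 0.9545 + 5.78676 = 8.65126 N/t
R_total = 8.65126 * 116 = 1003.55 N

1003.55


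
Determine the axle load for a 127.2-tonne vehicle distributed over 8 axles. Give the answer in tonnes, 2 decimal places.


Load per axle = total weight / number of axles
Load = 127.2 / 8
Load = 15.90 tonnes

15.90


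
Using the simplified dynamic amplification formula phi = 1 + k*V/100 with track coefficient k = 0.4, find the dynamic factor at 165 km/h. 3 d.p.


phi = 1 + k * V / 100
phi = 1 + 0.4 * 165 / 100
phi = 1 + 0.66
phi = 1.660

1.660


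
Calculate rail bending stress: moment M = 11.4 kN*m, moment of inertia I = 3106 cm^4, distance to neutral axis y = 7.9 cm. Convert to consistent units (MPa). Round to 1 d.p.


Convert units:
M = 11.4 kN*m = 11400000 N*mm
y = 7.9 cm = 79 mm
I = 3106 cm^4 = 31060000 mm^4
sigma = 11400000 * 79 / 31060000
sigma = 29.0 MPa

29.0


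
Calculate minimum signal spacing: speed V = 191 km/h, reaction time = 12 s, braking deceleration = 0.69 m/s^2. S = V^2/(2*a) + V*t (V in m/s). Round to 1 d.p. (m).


V = 191 / 3.6 = 53.0556 m/s
Braking distance = 53.0556^2 / (2*0.69) = 2039.7768 m
Sighting distance = 53.0556 * 12 = 636.6667 m
S = 2039.7768 + 636.6667 = 2676.4 m

2676.4


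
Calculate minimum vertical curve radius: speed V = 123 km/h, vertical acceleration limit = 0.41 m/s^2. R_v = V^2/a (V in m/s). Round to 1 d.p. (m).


Convert speed: V = 123 / 3.6 = 34.1667 m/s
V^2 = 1167.3611 m^2/s^2
R_v = 1167.3611 / 0.41
R_v = 2847.2 m

2847.2


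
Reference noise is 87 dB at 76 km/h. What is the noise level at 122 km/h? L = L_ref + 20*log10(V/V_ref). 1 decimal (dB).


V/V_ref = 122 / 76 = 1.605263
log10(1.605263) = 0.205546
20 * 0.205546 = 4.1109
L = 87 + 4.1109 = 91.1 dB

91.1


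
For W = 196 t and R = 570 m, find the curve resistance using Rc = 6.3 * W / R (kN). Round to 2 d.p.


Rc = 6.3 * W / R
Rc = 6.3 * 196 / 570
Rc = 1234.8 / 570
Rc = 2.17 kN

2.17


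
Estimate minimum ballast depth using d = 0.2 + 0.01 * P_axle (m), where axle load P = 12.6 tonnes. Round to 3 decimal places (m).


d = 0.2 + 0.01 * 12.6
d = 0.2 + 0.126
d = 0.326 m

0.326


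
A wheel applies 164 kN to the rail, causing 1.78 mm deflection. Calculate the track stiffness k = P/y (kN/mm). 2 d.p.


Track stiffness k = P / y
k = 164 / 1.78
k = 92.13 kN/mm

92.13


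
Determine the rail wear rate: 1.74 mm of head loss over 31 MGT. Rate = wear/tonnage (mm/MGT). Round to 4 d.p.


Wear rate = total wear / cumulative tonnage
Rate = 1.74 / 31
Rate = 0.0561 mm/MGT

0.0561


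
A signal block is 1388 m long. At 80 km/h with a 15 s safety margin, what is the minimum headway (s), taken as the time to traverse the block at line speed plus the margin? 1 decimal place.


V = 80 / 3.6 = 22.2222 m/s
Block traversal time = 1388 / 22.2222 = 62.46 s
Headway = 62.46 + 15
Headway = 77.5 s

77.5


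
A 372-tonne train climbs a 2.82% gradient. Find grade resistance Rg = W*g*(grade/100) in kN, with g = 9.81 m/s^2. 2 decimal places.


Rg = W * 9.81 * grade / 100
Rg = 372 * 9.81 * 2.82 / 100
Rg = 3649.32 * 0.0282
Rg = 102.91 kN

102.91


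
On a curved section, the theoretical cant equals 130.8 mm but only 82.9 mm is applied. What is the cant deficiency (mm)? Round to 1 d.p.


Cant deficiency = equilibrium cant - actual cant
CD = 130.8 - 82.9
CD = 47.9 mm

47.9


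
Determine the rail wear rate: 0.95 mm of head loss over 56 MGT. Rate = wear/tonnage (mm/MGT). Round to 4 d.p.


Wear rate = total wear / cumulative tonnage
Rate = 0.95 / 56
Rate = 0.0170 mm/MGT

0.0170


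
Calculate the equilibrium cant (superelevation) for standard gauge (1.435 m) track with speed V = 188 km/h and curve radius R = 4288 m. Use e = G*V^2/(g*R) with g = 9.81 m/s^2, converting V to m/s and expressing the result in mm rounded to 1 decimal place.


Convert speed: V = 188 / 3.6 = 52.2222 m/s
Apply formula: e = 1.435 * 52.2222^2 / (9.81 * 4288)
e = 1.435 * 2727.1605 / 42065.28
e = 0.093033 m = 93.0 mm

93.0


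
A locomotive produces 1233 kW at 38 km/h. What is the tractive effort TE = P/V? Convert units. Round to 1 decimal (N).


Convert: P = 1233 kW = 1233000 W
V = 38 / 3.6 = 10.5556 m/s
TE = 1233000 / 10.5556
TE = 116810.5 N

116810.5


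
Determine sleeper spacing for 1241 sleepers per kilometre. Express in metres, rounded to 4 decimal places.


Spacing = 1000 m / number of sleepers
Spacing = 1000 / 1241
Spacing = 0.8058 m

0.8058


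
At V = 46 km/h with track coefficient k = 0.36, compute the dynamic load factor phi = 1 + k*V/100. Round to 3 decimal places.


phi = 1 + k * V / 100
phi = 1 + 0.36 * 46 / 100
phi = 1 + 0.1656
phi = 1.166

1.166


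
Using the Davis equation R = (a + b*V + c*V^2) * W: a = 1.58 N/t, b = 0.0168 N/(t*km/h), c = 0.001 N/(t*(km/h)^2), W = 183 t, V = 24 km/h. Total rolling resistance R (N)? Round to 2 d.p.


b*V = 0.0168 * 24 = 0.4032
c*V^2 = 0.001 * 576 = 0.576
R_per_t = 1.58 + 0.4032 + 0.576 = 2.5592 N/t
R_total = 2.5592 * 183 = 468.33 N

468.33


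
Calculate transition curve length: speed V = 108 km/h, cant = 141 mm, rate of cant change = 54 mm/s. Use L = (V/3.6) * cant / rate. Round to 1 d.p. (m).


Convert speed: V = 108 / 3.6 = 30.0 m/s
L = 30.0 * 141 / 54
L = 4230.0 / 54
L = 78.3 m

78.3


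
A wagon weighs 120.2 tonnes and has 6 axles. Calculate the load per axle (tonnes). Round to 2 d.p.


Load per axle = total weight / number of axles
Load = 120.2 / 6
Load = 20.03 tonnes

20.03


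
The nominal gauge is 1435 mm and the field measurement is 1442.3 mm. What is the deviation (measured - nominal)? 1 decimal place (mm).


Deviation = measured - nominal
Deviation = 1442.3 - 1435
Deviation = 7.3 mm

7.3


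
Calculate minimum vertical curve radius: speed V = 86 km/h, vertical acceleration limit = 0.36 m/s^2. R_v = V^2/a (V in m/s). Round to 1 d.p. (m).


Convert speed: V = 86 / 3.6 = 23.8889 m/s
V^2 = 570.679 m^2/s^2
R_v = 570.679 / 0.36
R_v = 1585.2 m

1585.2


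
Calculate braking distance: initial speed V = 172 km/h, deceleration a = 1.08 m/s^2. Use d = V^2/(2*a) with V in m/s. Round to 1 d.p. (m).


Convert speed: V = 172 / 3.6 = 47.7778 m/s
V^2 = 2282.716
d = 2282.716 / (2 * 1.08)
d = 2282.716 / 2.16
d = 1056.8 m

1056.8


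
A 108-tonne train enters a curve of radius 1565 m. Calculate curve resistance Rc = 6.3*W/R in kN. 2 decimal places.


Rc = 6.3 * W / R
Rc = 6.3 * 108 / 1565
Rc = 680.4 / 1565
Rc = 0.43 kN

0.43


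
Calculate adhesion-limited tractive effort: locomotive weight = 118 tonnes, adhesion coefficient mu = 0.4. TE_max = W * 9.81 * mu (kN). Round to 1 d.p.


TE_max = W * g * mu
TE_max = 118 * 9.81 * 0.4
TE_max = 1157.58 * 0.4
TE_max = 463.0 kN

463.0


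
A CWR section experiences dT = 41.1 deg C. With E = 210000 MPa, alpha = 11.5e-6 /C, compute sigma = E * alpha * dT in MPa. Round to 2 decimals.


sigma = E * alpha * dT
sigma = 210000 * 11.5e-6 * 41.1
sigma = 2.415 * 41.1
sigma = 99.26 MPa

99.26


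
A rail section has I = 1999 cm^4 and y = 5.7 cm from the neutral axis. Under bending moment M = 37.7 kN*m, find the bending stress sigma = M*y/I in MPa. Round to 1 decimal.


Convert units:
M = 37.7 kN*m = 37700000 N*mm
y = 5.7 cm = 57 mm
I = 1999 cm^4 = 19990000 mm^4
sigma = 37700000 * 57 / 19990000
sigma = 107.5 MPa

107.5


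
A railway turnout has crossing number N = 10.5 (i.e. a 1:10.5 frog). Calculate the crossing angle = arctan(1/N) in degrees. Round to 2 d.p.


1/N = 1/10.5 = 0.095238
angle = arctan(0.095238) = 0.094952 rad
angle = 0.094952 * 180/pi = 5.44 degrees

5.44


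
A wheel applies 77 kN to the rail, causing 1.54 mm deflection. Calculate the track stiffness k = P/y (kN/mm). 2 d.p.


Track stiffness k = P / y
k = 77 / 1.54
k = 50.00 kN/mm

50.00


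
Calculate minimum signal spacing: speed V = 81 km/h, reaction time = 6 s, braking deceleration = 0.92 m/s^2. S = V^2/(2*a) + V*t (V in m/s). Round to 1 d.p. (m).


V = 81 / 3.6 = 22.5 m/s
Braking distance = 22.5^2 / (2*0.92) = 275.1359 m
Sighting distance = 22.5 * 6 = 135.0 m
S = 275.1359 + 135.0 = 410.1 m

410.1


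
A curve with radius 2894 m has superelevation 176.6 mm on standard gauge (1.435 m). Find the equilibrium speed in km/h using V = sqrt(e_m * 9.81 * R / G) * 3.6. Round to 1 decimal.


Convert cant: e = 176.6 mm = 0.1766 m
V_ms = sqrt(0.1766 * 9.81 * 2894 / 1.435)
V_ms = sqrt(3493.866707) = 59.1089 m/s
V = 59.1089 * 3.6 = 212.8 km/h

212.8


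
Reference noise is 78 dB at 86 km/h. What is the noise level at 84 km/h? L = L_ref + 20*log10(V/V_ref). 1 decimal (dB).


V/V_ref = 84 / 86 = 0.976744
log10(0.976744) = -0.010219
20 * -0.010219 = -0.2044
L = 78 + -0.2044 = 77.8 dB

77.8


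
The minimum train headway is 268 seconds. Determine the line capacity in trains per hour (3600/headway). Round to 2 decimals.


Capacity = 3600 / headway
Capacity = 3600 / 268
Capacity = 13.43 trains/hour

13.43


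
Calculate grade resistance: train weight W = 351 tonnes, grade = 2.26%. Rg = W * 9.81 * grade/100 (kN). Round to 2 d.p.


Rg = W * 9.81 * grade / 100
Rg = 351 * 9.81 * 2.26 / 100
Rg = 3443.31 * 0.0226
Rg = 77.82 kN

77.82


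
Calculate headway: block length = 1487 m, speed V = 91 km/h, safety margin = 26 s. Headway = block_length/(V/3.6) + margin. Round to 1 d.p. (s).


V = 91 / 3.6 = 25.2778 m/s
Block traversal time = 1487 / 25.2778 = 58.8264 s
Headway = 58.8264 + 26
Headway = 84.8 s

84.8


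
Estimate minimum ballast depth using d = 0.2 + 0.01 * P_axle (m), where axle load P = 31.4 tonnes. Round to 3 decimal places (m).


d = 0.2 + 0.01 * 31.4
d = 0.2 + 0.314
d = 0.514 m

0.514


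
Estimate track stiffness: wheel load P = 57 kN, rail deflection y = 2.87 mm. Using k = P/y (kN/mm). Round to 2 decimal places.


Track stiffness k = P / y
k = 57 / 2.87
k = 19.86 kN/mm

19.86


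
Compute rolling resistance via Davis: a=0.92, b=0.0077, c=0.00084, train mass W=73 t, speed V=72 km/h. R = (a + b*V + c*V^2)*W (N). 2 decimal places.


b*V = 0.0077 * 72 = 0.5544
c*V^2 = 0.00084 * 5184 = 4.35456
R_per_t = 0.92 + 0.5544 + 4.35456 = 5.82896 N/t
R_total = 5.82896 * 73 = 425.51 N

425.51


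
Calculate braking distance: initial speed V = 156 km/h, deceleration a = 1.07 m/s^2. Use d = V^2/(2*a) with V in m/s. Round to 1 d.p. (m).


Convert speed: V = 156 / 3.6 = 43.3333 m/s
V^2 = 1877.7778
d = 1877.7778 / (2 * 1.07)
d = 1877.7778 / 2.14
d = 877.5 m

877.5


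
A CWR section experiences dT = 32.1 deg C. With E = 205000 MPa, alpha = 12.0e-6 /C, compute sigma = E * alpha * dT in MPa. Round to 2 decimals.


sigma = E * alpha * dT
sigma = 205000 * 12.0e-6 * 32.1
sigma = 2.46 * 32.1
sigma = 78.97 MPa

78.97


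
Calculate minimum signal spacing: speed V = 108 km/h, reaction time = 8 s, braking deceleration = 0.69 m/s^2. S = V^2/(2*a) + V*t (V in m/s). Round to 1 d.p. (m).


V = 108 / 3.6 = 30.0 m/s
Braking distance = 30.0^2 / (2*0.69) = 652.1739 m
Sighting distance = 30.0 * 8 = 240.0 m
S = 652.1739 + 240.0 = 892.2 m

892.2


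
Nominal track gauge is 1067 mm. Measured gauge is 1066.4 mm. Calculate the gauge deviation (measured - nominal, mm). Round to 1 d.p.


Deviation = measured - nominal
Deviation = 1066.4 - 1067
Deviation = -0.6 mm

-0.6


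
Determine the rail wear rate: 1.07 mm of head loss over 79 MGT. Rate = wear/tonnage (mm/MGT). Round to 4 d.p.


Wear rate = total wear / cumulative tonnage
Rate = 1.07 / 79
Rate = 0.0135 mm/MGT

0.0135


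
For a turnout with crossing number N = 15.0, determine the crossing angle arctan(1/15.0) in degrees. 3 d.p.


1/N = 1/15.0 = 0.066667
angle = arctan(0.066667) = 0.066568 rad
angle = 0.066568 * 180/pi = 3.814 degrees

3.814


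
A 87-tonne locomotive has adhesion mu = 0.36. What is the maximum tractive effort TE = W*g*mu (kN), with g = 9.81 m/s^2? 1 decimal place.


TE_max = W * g * mu
TE_max = 87 * 9.81 * 0.36
TE_max = 853.47 * 0.36
TE_max = 307.2 kN

307.2


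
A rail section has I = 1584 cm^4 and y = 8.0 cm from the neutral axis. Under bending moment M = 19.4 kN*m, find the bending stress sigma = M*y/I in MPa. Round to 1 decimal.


Convert units:
M = 19.4 kN*m = 19400000 N*mm
y = 8.0 cm = 80 mm
I = 1584 cm^4 = 15840000 mm^4
sigma = 19400000 * 80 / 15840000
sigma = 98.0 MPa

98.0


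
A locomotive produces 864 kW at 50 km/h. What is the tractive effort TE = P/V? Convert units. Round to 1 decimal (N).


Convert: P = 864 kW = 864000 W
V = 50 / 3.6 = 13.8889 m/s
TE = 864000 / 13.8889
TE = 62208.0 N

62208.0


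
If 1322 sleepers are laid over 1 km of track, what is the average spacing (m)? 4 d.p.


Spacing = 1000 m / number of sleepers
Spacing = 1000 / 1322
Spacing = 0.7564 m

0.7564


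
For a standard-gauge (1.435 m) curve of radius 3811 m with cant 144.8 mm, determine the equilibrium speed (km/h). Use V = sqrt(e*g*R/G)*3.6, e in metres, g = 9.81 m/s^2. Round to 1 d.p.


Convert cant: e = 144.8 mm = 0.1448 m
V_ms = sqrt(0.1448 * 9.81 * 3811 / 1.435)
V_ms = sqrt(3772.459769) = 61.4204 m/s
V = 61.4204 * 3.6 = 221.1 km/h

221.1


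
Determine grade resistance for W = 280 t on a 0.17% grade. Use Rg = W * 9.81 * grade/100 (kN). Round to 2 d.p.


Rg = W * 9.81 * grade / 100
Rg = 280 * 9.81 * 0.17 / 100
Rg = 2746.8 * 0.0017
Rg = 4.67 kN

4.67


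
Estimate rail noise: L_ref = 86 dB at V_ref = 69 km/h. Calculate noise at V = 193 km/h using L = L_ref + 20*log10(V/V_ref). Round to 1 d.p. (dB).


V/V_ref = 193 / 69 = 2.797101
log10(2.797101) = 0.446708
20 * 0.446708 = 8.9342
L = 86 + 8.9342 = 94.9 dB

94.9


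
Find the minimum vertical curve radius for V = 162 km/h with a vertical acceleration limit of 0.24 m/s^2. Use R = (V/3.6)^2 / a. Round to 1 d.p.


Convert speed: V = 162 / 3.6 = 45.0 m/s
V^2 = 2025.0 m^2/s^2
R_v = 2025.0 / 0.24
R_v = 8437.5 m

8437.5


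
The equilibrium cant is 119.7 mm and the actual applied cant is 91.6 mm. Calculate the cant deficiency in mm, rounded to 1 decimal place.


Cant deficiency = equilibrium cant - actual cant
CD = 119.7 - 91.6
CD = 28.1 mm

28.1


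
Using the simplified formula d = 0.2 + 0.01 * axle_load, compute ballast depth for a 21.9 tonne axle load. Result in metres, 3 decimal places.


d = 0.2 + 0.01 * 21.9
d = 0.2 + 0.219
d = 0.419 m

0.419


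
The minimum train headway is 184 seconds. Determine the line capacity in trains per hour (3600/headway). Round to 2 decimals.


Capacity = 3600 / headway
Capacity = 3600 / 184
Capacity = 19.57 trains/hour

19.57


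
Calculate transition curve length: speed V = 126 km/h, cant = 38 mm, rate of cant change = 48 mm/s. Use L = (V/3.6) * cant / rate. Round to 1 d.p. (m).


Convert speed: V = 126 / 3.6 = 35.0 m/s
L = 35.0 * 38 / 48
L = 1330.0 / 48
L = 27.7 m

27.7


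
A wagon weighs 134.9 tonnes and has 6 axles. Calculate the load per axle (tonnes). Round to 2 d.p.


Load per axle = total weight / number of axles
Load = 134.9 / 6
Load = 22.48 tonnes

22.48


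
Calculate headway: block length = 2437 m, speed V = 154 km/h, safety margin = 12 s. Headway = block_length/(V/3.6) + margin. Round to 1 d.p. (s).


V = 154 / 3.6 = 42.7778 m/s
Block traversal time = 2437 / 42.7778 = 56.9688 s
Headway = 56.9688 + 12
Headway = 69.0 s

69.0


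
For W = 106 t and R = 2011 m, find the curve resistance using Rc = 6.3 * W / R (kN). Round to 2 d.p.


Rc = 6.3 * W / R
Rc = 6.3 * 106 / 2011
Rc = 667.8 / 2011
Rc = 0.33 kN

0.33


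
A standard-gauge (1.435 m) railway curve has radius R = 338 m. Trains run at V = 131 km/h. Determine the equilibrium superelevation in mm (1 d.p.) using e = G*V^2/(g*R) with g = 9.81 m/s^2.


Convert speed: V = 131 / 3.6 = 36.3889 m/s
Apply formula: e = 1.435 * 36.3889^2 / (9.81 * 338)
e = 1.435 * 1324.1512 / 3315.78
e = 0.573065 m = 573.1 mm

573.1


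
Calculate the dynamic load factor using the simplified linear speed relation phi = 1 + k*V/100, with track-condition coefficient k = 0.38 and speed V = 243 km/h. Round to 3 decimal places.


phi = 1 + k * V / 100
phi = 1 + 0.38 * 243 / 100
phi = 1 + 0.9234
phi = 1.923

1.923


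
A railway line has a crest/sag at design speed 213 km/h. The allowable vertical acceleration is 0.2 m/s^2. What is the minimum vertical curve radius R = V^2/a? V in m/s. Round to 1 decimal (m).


Convert speed: V = 213 / 3.6 = 59.1667 m/s
V^2 = 3500.6944 m^2/s^2
R_v = 3500.6944 / 0.2
R_v = 17503.5 m

17503.5


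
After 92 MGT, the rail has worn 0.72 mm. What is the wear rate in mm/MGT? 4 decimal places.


Wear rate = total wear / cumulative tonnage
Rate = 0.72 / 92
Rate = 0.0078 mm/MGT

0.0078


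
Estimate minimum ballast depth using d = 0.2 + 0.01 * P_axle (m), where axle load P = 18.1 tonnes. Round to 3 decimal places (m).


d = 0.2 + 0.01 * 18.1
d = 0.2 + 0.181
d = 0.381 m

0.381


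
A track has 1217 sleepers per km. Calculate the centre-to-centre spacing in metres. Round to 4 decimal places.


Spacing = 1000 m / number of sleepers
Spacing = 1000 / 1217
Spacing = 0.8217 m

0.8217


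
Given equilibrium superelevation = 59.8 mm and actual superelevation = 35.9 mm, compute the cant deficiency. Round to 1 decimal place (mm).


Cant deficiency = equilibrium cant - actual cant
CD = 59.8 - 35.9
CD = 23.9 mm

23.9


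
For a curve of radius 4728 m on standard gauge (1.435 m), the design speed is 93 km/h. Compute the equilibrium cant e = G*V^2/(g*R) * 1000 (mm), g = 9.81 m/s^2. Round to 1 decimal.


Convert speed: V = 93 / 3.6 = 25.8333 m/s
Apply formula: e = 1.435 * 25.8333^2 / (9.81 * 4728)
e = 1.435 * 667.3611 / 46381.68
e = 0.020647 m = 20.6 mm

20.6


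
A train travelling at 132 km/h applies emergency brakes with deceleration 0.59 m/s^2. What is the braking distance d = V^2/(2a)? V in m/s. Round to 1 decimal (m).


Convert speed: V = 132 / 3.6 = 36.6667 m/s
V^2 = 1344.4444
d = 1344.4444 / (2 * 0.59)
d = 1344.4444 / 1.18
d = 1139.4 m

1139.4


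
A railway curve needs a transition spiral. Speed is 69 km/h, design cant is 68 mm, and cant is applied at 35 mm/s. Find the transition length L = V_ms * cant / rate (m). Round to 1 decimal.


Convert speed: V = 69 / 3.6 = 19.1667 m/s
L = 19.1667 * 68 / 35
L = 1303.3333 / 35
L = 37.2 m

37.2


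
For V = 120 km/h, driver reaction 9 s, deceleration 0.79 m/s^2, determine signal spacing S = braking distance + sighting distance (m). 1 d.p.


V = 120 / 3.6 = 33.3333 m/s
Braking distance = 33.3333^2 / (2*0.79) = 703.2349 m
Sighting distance = 33.3333 * 9 = 300.0 m
S = 703.2349 + 300.0 = 1003.2 m

1003.2


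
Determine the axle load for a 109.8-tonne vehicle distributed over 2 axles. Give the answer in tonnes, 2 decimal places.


Load per axle = total weight / number of axles
Load = 109.8 / 2
Load = 54.90 tonnes

54.90


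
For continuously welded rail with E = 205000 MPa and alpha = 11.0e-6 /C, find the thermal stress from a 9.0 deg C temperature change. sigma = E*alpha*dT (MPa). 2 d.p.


sigma = E * alpha * dT
sigma = 205000 * 11.0e-6 * 9.0
sigma = 2.255 * 9.0
sigma = 20.30 MPa

20.30


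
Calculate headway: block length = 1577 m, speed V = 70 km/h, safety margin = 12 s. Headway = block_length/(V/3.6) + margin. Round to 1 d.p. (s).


V = 70 / 3.6 = 19.4444 m/s
Block traversal time = 1577 / 19.4444 = 81.1029 s
Headway = 81.1029 + 12
Headway = 93.1 s

93.1


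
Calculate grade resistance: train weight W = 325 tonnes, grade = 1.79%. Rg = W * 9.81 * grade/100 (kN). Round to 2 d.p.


Rg = W * 9.81 * grade / 100
Rg = 325 * 9.81 * 1.79 / 100
Rg = 3188.25 * 0.0179
Rg = 57.07 kN

57.07


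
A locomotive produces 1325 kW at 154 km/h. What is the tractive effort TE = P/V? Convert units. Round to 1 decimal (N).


Convert: P = 1325 kW = 1325000 W
V = 154 / 3.6 = 42.7778 m/s
TE = 1325000 / 42.7778
TE = 30974.0 N

30974.0


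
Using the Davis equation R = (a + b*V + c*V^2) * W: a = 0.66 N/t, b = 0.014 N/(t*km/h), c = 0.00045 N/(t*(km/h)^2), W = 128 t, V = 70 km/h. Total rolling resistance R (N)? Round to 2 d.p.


b*V = 0.014 * 70 = 0.98
c*V^2 = 0.00045 * 4900 = 2.205
R_per_t = 0.66 + 0.98 + 2.205 = 3.845 N/t
R_total = 3.845 * 128 = 492.16 N

492.16


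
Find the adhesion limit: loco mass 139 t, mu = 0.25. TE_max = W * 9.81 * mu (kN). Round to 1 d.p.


TE_max = W * g * mu
TE_max = 139 * 9.81 * 0.25
TE_max = 1363.59 * 0.25
TE_max = 340.9 kN

340.9


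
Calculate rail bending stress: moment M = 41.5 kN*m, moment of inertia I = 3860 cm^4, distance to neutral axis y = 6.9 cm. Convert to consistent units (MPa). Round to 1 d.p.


Convert units:
M = 41.5 kN*m = 41500000 N*mm
y = 6.9 cm = 69 mm
I = 3860 cm^4 = 38600000 mm^4
sigma = 41500000 * 69 / 38600000
sigma = 74.2 MPa

74.2


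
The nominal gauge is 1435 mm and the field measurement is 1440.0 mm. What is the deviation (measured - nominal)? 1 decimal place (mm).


Deviation = measured - nominal
Deviation = 1440.0 - 1435
Deviation = 5.0 mm

5.0


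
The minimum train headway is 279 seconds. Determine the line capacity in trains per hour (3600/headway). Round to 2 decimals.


Capacity = 3600 / headway
Capacity = 3600 / 279
Capacity = 12.90 trains/hour

12.90


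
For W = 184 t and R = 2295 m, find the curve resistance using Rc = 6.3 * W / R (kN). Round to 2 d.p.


Rc = 6.3 * W / R
Rc = 6.3 * 184 / 2295
Rc = 1159.2 / 2295
Rc = 0.51 kN

0.51


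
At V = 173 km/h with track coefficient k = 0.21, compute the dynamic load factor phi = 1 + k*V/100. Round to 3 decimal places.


phi = 1 + k * V / 100
phi = 1 + 0.21 * 173 / 100
phi = 1 + 0.3633
phi = 1.363

1.363


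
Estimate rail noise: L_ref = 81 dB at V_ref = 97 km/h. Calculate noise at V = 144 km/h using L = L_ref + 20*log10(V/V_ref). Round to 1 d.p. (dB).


V/V_ref = 144 / 97 = 1.484536
log10(1.484536) = 0.171591
20 * 0.171591 = 3.4318
L = 81 + 3.4318 = 84.4 dB

84.4


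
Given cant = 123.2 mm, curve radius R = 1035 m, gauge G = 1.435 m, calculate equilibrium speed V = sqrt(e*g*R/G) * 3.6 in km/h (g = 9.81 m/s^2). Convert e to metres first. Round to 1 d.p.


Convert cant: e = 123.2 mm = 0.1232 m
V_ms = sqrt(0.1232 * 9.81 * 1035 / 1.435)
V_ms = sqrt(871.702244) = 29.5246 m/s
V = 29.5246 * 3.6 = 106.3 km/h

106.3


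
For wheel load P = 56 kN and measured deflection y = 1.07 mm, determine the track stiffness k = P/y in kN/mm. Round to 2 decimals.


Track stiffness k = P / y
k = 56 / 1.07
k = 52.34 kN/mm

52.34


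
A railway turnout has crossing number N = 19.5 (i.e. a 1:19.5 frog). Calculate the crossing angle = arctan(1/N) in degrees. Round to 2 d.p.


1/N = 1/19.5 = 0.051282
angle = arctan(0.051282) = 0.051237 rad
angle = 0.051237 * 180/pi = 2.94 degrees

2.94


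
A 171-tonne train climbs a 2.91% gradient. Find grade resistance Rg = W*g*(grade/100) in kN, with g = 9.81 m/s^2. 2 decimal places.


Rg = W * 9.81 * grade / 100
Rg = 171 * 9.81 * 2.91 / 100
Rg = 1677.51 * 0.0291
Rg = 48.82 kN

48.82


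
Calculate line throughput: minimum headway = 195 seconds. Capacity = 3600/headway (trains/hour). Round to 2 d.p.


Capacity = 3600 / headway
Capacity = 3600 / 195
Capacity = 18.46 trains/hour

18.46


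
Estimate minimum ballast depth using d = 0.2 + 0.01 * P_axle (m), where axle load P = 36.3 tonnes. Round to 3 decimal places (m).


d = 0.2 + 0.01 * 36.3
d = 0.2 + 0.363
d = 0.563 m

0.563


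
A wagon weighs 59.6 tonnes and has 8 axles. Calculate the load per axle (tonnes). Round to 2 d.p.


Load per axle = total weight / number of axles
Load = 59.6 / 8
Load = 7.45 tonnes

7.45


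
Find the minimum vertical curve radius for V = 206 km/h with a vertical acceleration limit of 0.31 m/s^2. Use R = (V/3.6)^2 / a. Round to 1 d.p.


Convert speed: V = 206 / 3.6 = 57.2222 m/s
V^2 = 3274.3827 m^2/s^2
R_v = 3274.3827 / 0.31
R_v = 10562.5 m

10562.5


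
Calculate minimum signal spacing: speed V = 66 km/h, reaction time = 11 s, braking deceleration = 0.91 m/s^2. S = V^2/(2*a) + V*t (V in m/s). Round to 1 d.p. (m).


V = 66 / 3.6 = 18.3333 m/s
Braking distance = 18.3333^2 / (2*0.91) = 184.6764 m
Sighting distance = 18.3333 * 11 = 201.6667 m
S = 184.6764 + 201.6667 = 386.3 m

386.3


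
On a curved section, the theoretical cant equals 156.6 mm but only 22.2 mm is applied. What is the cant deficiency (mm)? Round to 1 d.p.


Cant deficiency = equilibrium cant - actual cant
CD = 156.6 - 22.2
CD = 134.4 mm

134.4


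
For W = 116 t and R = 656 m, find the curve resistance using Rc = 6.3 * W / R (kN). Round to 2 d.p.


Rc = 6.3 * W / R
Rc = 6.3 * 116 / 656
Rc = 730.8 / 656
Rc = 1.11 kN

1.11


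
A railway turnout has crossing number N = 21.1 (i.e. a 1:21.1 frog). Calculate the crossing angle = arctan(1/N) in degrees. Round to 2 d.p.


1/N = 1/21.1 = 0.047393
angle = arctan(0.047393) = 0.047358 rad
angle = 0.047358 * 180/pi = 2.71 degrees

2.71


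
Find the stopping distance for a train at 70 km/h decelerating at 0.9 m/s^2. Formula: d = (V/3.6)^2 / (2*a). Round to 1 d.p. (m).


Convert speed: V = 70 / 3.6 = 19.4444 m/s
V^2 = 378.0864
d = 378.0864 / (2 * 0.9)
d = 378.0864 / 1.8
d = 210.0 m

210.0


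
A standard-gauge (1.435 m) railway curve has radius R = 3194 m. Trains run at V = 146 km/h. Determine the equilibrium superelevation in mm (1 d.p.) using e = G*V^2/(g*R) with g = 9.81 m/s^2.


Convert speed: V = 146 / 3.6 = 40.5556 m/s
Apply formula: e = 1.435 * 40.5556^2 / (9.81 * 3194)
e = 1.435 * 1644.7531 / 31333.14
e = 0.075327 m = 75.3 mm

75.3


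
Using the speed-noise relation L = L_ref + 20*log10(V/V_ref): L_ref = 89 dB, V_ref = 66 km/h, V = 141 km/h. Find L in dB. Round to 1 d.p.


V/V_ref = 141 / 66 = 2.136364
log10(2.136364) = 0.329675
20 * 0.329675 = 6.5935
L = 89 + 6.5935 = 95.6 dB

95.6


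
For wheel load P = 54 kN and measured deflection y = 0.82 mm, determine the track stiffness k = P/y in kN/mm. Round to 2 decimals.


Track stiffness k = P / y
k = 54 / 0.82
k = 65.85 kN/mm

65.85


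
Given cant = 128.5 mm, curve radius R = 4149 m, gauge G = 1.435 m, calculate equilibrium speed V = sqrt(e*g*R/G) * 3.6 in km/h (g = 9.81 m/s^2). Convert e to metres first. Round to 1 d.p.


Convert cant: e = 128.5 mm = 0.1285 m
V_ms = sqrt(0.1285 * 9.81 * 4149 / 1.435)
V_ms = sqrt(3644.715794) = 60.3715 m/s
V = 60.3715 * 3.6 = 217.3 km/h

217.3


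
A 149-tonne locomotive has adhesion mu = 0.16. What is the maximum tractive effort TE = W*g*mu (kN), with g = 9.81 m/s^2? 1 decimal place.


TE_max = W * g * mu
TE_max = 149 * 9.81 * 0.16
TE_max = 1461.69 * 0.16
TE_max = 233.9 kN

233.9


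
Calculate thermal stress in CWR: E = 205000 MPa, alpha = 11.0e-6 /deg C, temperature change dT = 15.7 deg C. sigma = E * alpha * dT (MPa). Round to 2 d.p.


sigma = E * alpha * dT
sigma = 205000 * 11.0e-6 * 15.7
sigma = 2.255 * 15.7
sigma = 35.40 MPa

35.40


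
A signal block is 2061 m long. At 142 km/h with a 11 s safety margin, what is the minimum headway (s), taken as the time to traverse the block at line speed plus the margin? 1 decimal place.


V = 142 / 3.6 = 39.4444 m/s
Block traversal time = 2061 / 39.4444 = 52.2507 s
Headway = 52.2507 + 11
Headway = 63.3 s

63.3
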